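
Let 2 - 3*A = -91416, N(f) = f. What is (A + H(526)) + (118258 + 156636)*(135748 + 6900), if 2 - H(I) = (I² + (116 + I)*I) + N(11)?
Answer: 117637486223/3 ≈ 3.9212e+10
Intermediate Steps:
A = 91418/3 (A = ⅔ - ⅓*(-91416) = ⅔ + 30472 = 91418/3 ≈ 30473.)
H(I) = -9 - I² - I*(116 + I) (H(I) = 2 - ((I² + (116 + I)*I) + 11) = 2 - ((I² + I*(116 + I)) + 11) = 2 - (11 + I² + I*(116 + I)) = 2 + (-11 - I² - I*(116 + I)) = -9 - I² - I*(116 + I))
(A + H(526)) + (118258 + 156636)*(135748 + 6900) = (91418/3 + (-9 - 116*526 - 2*526²)) + (118258 + 156636)*(135748 + 6900) = (91418/3 + (-9 - 61016 - 2*276676)) + 274894*142648 = (91418/3 + (-9 - 61016 - 553352)) + 39213079312 = (91418/3 - 614377) + 39213079312 = -1751713/3 + 39213079312 = 117637486223/3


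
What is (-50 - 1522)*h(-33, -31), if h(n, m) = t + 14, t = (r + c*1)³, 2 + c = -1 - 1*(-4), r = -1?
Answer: -22008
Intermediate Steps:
c = 1 (c = -2 + (-1 - 1*(-4)) = -2 + (-1 + 4) = -2 + 3 = 1)
t = 0 (t = (-1 + 1*1)³ = (-1 + 1)³ = 0³ = 0)
h(n, m) = 14 (h(n, m) = 0 + 14 = 14)
(-50 - 1522)*h(-33, -31) = (-50 - 1522)*14 = -1572*14 = -22008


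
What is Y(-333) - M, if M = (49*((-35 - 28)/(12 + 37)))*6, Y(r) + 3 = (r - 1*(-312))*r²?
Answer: -2328294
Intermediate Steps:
Y(r) = -3 + r²*(312 + r) (Y(r) = -3 + (r - 1*(-312))*r² = -3 + (r + 312)*r² = -3 + (312 + r)*r² = -3 + r²*(312 + r))
M = -378 (M = (49*(-63/49))*6 = (49*(-63*1/49))*6 = (49*(-9/7))*6 = -63*6 = -378)
Y(-333) - M = (-3 + (-333)³ + 312*(-333)²) - 1*(-378) = (-3 - 36926037 + 312*110889) + 378 = (-3 - 36926037 + 34597368) + 378 = -2328672 + 378 = -2328294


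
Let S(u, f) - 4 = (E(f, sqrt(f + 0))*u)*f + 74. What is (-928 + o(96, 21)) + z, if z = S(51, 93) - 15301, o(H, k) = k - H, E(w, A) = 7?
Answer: 16975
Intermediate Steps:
S(u, f) = 78 + 7*f*u (S(u, f) = 4 + ((7*u)*f + 74) = 4 + (7*f*u + 74) = 4 + (74 + 7*f*u) = 78 + 7*f*u)
z = 17978 (z = (78 + 7*93*51) - 15301 = (78 + 33201) - 15301 = 33279 - 15301 = 17978)
(-928 + o(96, 21)) + z = (-928 + (21 - 1*96)) + 17978 = (-928 + (21 - 96)) + 17978 = (-928 - 75) + 17978 = -1003 + 17978 = 16975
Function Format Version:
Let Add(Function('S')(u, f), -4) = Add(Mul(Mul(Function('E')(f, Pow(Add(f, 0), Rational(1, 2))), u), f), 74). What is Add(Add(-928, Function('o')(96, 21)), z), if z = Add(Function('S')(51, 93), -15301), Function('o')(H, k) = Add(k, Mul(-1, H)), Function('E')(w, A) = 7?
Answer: 16975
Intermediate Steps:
Function('S')(u, f) = Add(78, Mul(7, f, u)) (Function('S')(u, f) = Add(4, Add(Mul(Mul(7, u), f), 74)) = Add(4, Add(Mul(7, f, u), 74)) = Add(4, Add(74, Mul(7, f, u))) = Add(78, Mul(7, f, u)))
z = 17978 (z = Add(Add(78, Mul(7, 93, 51)), -15301) = Add(Add(78, 33201), -15301) = Add(33279, -15301) = 17978)
Add(Add(-928, Function('o')(96, 21)), z) = Add(Add(-928, Add(21, Mul(-1, 96))), 17978) = Add(Add(-928, Add(21, -96)), 17978) = Add(Add(-928, -75), 17978) = Add(-1003, 17978) = 16975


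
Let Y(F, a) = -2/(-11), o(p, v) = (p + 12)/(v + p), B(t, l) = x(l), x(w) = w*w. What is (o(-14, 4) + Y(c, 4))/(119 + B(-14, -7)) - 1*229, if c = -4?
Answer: -100759/440 ≈ -229.00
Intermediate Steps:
x(w) = w**2
B(t, l) = l**2
o(p, v) = (12 + p)/(p + v)
Y(F, a) = 2/11 (Y(F, a) = -2*(-1/11) = 2/11)
(o(-14, 4) + Y(c, 4))/(119 + B(-14, -7)) - 1*229 = ((12 - 14)/(-14 + 4) + 2/11)/(119 + (-7)**2) - 1*229 = (-2/(-10) + 2/11)/(119 + 49) - 229 = (-1/10*(-2) + 2/11)/168 - 229 = (1/5 + 2/11)*(1/168) - 229 = (21/55)*(1/168) - 229 = 1/440 - 229 = -100759/440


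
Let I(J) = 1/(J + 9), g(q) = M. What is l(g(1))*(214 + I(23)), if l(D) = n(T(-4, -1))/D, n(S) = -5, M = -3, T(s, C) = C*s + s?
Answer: 11415/32 ≈ 356.72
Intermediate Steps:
T(s, C) = s + C*s
g(q) = -3
I(J) = 1/(9 + J)
l(D) = -5/D
l(g(1))*(214 + I(23)) = (-5/(-3))*(214 + 1/(9 + 23)) = (-5*(-⅓))*(214 + 1/32) = 5*(214 + 1/32)/3 = (5/3)*(6849/32) = 11415/32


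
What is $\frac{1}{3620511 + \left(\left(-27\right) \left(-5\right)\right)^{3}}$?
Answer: $\frac{1}{6080886} \approx 1.6445 \cdot 10^{-7}$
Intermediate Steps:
$\frac{1}{3620511 + \left(\left(-27\right) \left(-5\right)\right)^{3}} = \frac{1}{3620511 + 135^{3}} = \frac{1}{3620511 + 2460375} = \frac{1}{6080886}$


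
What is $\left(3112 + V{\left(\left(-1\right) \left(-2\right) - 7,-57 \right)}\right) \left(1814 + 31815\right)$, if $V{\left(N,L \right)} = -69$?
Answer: $102333047$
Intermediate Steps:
$\left(3112 + V{\left(\left(-1\right) \left(-2\right) - 7,-57 \right)}\right) \left(1814 + 31815\right) = \left(3112 - 69\right) \left(1814 + 31815\right) = 3043 \cdot 33629 = 102333047$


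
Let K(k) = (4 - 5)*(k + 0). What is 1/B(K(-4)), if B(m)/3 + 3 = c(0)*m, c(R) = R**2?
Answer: -1/9 ≈ -0.11111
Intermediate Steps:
K(k) = -k
B(m) = -9 (B(m) = -9 + 3*(0**2*m) = -9 + 3*(0*m) = -9 + 3*0 = -9 + 0 = -9)
1/B(K(-4)) = 1/(-9) = -1/9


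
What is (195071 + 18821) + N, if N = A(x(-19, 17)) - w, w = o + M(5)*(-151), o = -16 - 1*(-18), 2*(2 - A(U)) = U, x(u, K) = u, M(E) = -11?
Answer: 424481/2 ≈ 2.1224e+5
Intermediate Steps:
A(U) = 2 - U/2
o = 2 (o = -16 + 18 = 2)
w = 1663 (w = 2 - 11*(-151) = 2 + 1661 = 1663)
N = -3303/2 (N = (2 - ½*(-19)) - 1*1663 = (2 + 19/2) - 1663 = 23/2 - 1663 = -3303/2 ≈ -1651.5)
(195071 + 18821) + N = (195071 + 18821) - 3303/2 = 213892 - 3303/2 = 424481/2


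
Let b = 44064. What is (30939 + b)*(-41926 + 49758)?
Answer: 587423496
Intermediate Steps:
(30939 + b)*(-41926 + 49758) = (30939 + 44064)*(-41926 + 49758) = 75003*7832 = 587423496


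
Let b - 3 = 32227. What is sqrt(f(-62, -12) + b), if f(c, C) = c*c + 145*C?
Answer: sqrt(34334) ≈ 185.29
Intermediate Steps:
f(c, C) = c**2 + 145*C
b = 32230 (b = 3 + 32227 = 32230)
sqrt(f(-62, -12) + b) = sqrt(((-62)**2 + 145*(-12)) + 32230) = sqrt((3844 - 1740) + 32230) = sqrt(2104 + 32230) = sqrt(34334)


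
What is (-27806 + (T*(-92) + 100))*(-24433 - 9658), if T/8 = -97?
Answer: -1489299426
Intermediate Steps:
T = -776 (T = 8*(-97) = -776)
(-27806 + (T*(-92) + 100))*(-24433 - 9658) = (-27806 + (-776*(-92) + 100))*(-24433 - 9658) = (-27806 + (71392 + 100))*(-34091) = (-27806 + 71492)*(-34091) = 43686*(-34091) = -1489299426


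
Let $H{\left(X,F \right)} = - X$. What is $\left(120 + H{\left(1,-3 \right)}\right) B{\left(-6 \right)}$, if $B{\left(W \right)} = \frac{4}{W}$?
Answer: $- \frac{238}{3} \approx -79.333$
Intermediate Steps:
$\left(120 + H{\left(1,-3 \right)}\right) B{\left(-6 \right)} = \left(120 - 1\right) \frac{4}{-6} = \left(120 - 1\right) 4 \left(- \frac{1}{6}\right) = 119 \left(- \frac{2}{3}\right) = - \frac{238}{3}$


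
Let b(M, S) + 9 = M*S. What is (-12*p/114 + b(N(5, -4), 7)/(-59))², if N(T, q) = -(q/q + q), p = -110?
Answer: 162613504/1256641 ≈ 129.40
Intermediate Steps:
N(T, q) = -1 - q (N(T, q) = -(1 + q) = -1 - q)
b(M, S) = -9 + M*S
(-12*p/114 + b(N(5, -4), 7)/(-59))² = (-12/(114/(-110)) + (-9 + (-1 - 1*(-4))*7)/(-59))² = (-12/(114*(-1/110)) + (-9 + (-1 + 4)*7)*(-1/59))² = (-12/(-57/55) + (-9 + 3*7)*(-1/59))² = (-12*(-55/57) + (-9 + 21)*(-1/59))² = (220/19 + 12*(-1/59))² = (220/19 - 12/59)² = (12752/1121)² = 162613504/1256641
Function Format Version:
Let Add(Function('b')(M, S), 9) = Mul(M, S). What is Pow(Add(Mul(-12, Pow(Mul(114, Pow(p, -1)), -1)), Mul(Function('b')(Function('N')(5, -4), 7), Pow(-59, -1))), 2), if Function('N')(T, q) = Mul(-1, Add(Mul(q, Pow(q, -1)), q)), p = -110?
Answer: Rational(162613504, 1256641) ≈ 129.40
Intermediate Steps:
Function('N')(T, q) = Add(-1, Mul(-1, q)) (Function('N')(T, q) = Mul(-1, Add(1, q)) = Add(-1, Mul(-1, q)))
Function('b')(M, S) = Add(-9, Mul(M, S))
Pow(Add(Mul(-12, Pow(Mul(114, Pow(p, -1)), -1)), Mul(Function('b')(Function('N')(5, -4), 7), Pow(-59, -1))), 2) = Pow(Add(Mul(-12, Pow(Mul(114, Pow(-110, -1)), -1)), Mul(Add(-9, Mul(Add(-1, Mul(-1, -4)), 7)), Pow(-59, -1))), 2) = Pow(Add(Mul(-12, Pow(Mul(114, Rational(-1, 110)), -1)), Mul(Add(-9, Mul(Add(-1, 4), 7)), Rational(-1, 59))), 2) = Pow(Add(Mul(-12, Pow(Rational(-57, 55), -1)), Mul(Add(-9, Mul(3, 7)), Rational(-1, 59))), 2) = Pow(Add(Mul(-12, Rational(-55, 57)), Mul(Add(-9, 21), Rational(-1, 59))), 2) = Pow(Add(Rational(220, 19), Mul(12, Rational(-1, 59))), 2) = Pow(Add(Rational(220, 19), Rational(-12, 59)), 2) = Pow(Rational(12752, 1121), 2) = Rational(162613504, 1256641)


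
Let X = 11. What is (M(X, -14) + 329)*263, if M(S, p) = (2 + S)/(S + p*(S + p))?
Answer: 4589350/53 ≈ 86592.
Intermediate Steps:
M(S, p) = (2 + S)/(S + p*(S + p))
(M(X, -14) + 329)*263 = ((2 + 11)/(11 + (-14)² + 11*(-14)) + 329)*263 = (13/(11 + 196 - 154) + 329)*263 = (13/53 + 329)*263 = (17450/53)*263 = 4589350/53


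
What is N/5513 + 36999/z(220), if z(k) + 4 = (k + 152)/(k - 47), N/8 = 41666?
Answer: -35181094291/1764160 ≈ -19942.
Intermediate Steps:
N = 333328 (N = 8*41666 = 333328)
z(k) = -4 + (152 + k)/(-47 + k) (z(k) = -4 + (k + 152)/(k - 47) = -4 + (152 + k)/(-47 + k))
N/5513 + 36999/z(220) = 333328/5513 + 36999/(((340 - 3*220)/(-47 + 220))) = 333328*(1/5513) + 36999/(((340 - 660)/173)) = 333328/5513 + 36999/(((1/173)*(-320))) = 333328/5513 + 36999/(-320/173) = 333328/5513 + 36999*(-173/320) = 333328/5513 - 6400827/320 = -35181094291/1764160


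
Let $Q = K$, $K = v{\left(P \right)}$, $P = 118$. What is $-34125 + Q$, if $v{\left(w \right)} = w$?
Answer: $-34007$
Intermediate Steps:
$K = 118$
$Q = 118$
$-34125 + Q = -34125 + 118 = -34007$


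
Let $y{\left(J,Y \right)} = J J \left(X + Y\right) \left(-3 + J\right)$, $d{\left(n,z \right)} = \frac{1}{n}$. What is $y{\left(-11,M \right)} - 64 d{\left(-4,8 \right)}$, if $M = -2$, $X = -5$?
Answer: $11874$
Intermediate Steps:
$y{\left(J,Y \right)} = J^{2} \left(-5 + Y\right) \left(-3 + J\right)$ ($y{\left(J,Y \right)} = J J \left(-5 + Y\right) \left(-3 + J\right) = J^{2} \left(-5 + Y\right) \left(-3 + J\right)$)
$y{\left(-11,M \right)} - 64 d{\left(-4,8 \right)} = \left(-11\right)^{2} \left(15 - -55 - -6 - -22\right) - \frac{64}{-4} = 121 \left(15 + 55 + 6 + 22\right) - -16 = 121 \cdot 98 + 16 = 11858 + 16 = 11874$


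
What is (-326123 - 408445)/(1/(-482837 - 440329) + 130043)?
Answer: -678128202288/120051276137 ≈ -5.6487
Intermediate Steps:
(-326123 - 408445)/(1/(-482837 - 440329) + 130043) = -734568/(1/(-923166) + 130043) = -734568/(-1/923166 + 130043) = -734568/120051276137/923166 = -734568*923166/120051276137 = -678128202288/120051276137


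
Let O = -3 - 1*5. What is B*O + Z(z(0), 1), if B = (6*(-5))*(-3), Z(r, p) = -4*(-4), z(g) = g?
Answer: -704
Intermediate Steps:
Z(r, p) = 16
B = 90 (B = -30*(-3) = 90)
O = -8 (O = -3 - 5 = -8)
B*O + Z(z(0), 1) = 90*(-8) + 16 = -720 + 16 = -704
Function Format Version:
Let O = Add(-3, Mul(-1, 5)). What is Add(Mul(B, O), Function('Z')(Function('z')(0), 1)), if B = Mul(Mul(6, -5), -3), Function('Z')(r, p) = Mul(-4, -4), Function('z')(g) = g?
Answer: -704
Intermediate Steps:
Function('Z')(r, p) = 16
B = 90 (B = Mul(-30, -3) = 90)
O = -8 (O = Add(-3, -5) = -8)
Add(Mul(B, O), Function('Z')(Function('z')(0), 1)) = Add(Mul(90, -8), 16) = Add(-720, 16) = -704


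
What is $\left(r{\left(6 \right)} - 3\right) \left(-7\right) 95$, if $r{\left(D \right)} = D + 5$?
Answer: $-5320$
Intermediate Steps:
$r{\left(D \right)} = 5 + D$
$\left(r{\left(6 \right)} - 3\right) \left(-7\right) 95 = \left(\left(5 + 6\right) - 3\right) \left(-7\right) 95 = \left(11 - 3\right) \left(-7\right) 95 = 8 \left(-7\right) 95 = \left(-56\right) 95 = -5320$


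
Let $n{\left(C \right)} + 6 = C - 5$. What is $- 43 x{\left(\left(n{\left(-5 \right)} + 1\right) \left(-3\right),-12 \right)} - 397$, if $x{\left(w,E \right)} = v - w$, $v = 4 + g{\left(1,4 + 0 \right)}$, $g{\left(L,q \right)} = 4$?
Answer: $1194$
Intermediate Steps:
$n{\left(C \right)} = -11 + C$ ($n{\left(C \right)} = -6 + \left(C - 5\right) = -6 + \left(-5 + C\right) = -11 + C$)
$v = 8$ ($v = 4 + 4 = 8$)
$x{\left(w,E \right)} = 8 - w$
$- 43 x{\left(\left(n{\left(-5 \right)} + 1\right) \left(-3\right),-12 \right)} - 397 = - 43 \left(8 - \left(\left(-11 - 5\right) + 1\right) \left(-3\right)\right) - 397 = - 43 \left(8 - \left(-16 + 1\right) \left(-3\right)\right) - 397 = - 43 \left(8 - \left(-15\right) \left(-3\right)\right) - 397 = - 43 \left(8 - 45\right) - 397 = \left(-43\right) \left(-37\right) - 397 = 1591 - 397 = 1194$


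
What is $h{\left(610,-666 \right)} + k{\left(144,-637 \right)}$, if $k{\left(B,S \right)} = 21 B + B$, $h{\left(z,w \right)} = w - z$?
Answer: $1892$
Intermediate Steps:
$k{\left(B,S \right)} = 22 B$
$h{\left(610,-666 \right)} + k{\left(144,-637 \right)} = \left(-666 - 610\right) + 22 \cdot 144 = \left(-666 - 610\right) + 3168 = -1276 + 3168 = 1892$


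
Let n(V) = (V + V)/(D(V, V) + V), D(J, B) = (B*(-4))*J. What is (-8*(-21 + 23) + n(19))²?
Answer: 1444804/5625 ≈ 256.85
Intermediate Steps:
D(J, B) = -4*B*J (D(J, B) = (-4*B)*J = -4*B*J)
n(V) = 2*V/(V - 4*V²) (n(V) = (V + V)/(-4*V*V + V) = (2*V)/(-4*V² + V) = (2*V)/(V - 4*V²) = 2*V/(V - 4*V²))
(-8*(-21 + 23) + n(19))² = (-8*(-21 + 23) + 2/(1 - 4*19))² = (-8*2 + 2/(1 - 76))² = (-16 + 2/(-75))² = (-16 + 2*(-1/75))² = (-16 - 2/75)² = (-1202/75)² = 1444804/5625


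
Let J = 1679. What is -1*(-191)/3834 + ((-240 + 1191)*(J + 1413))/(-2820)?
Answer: -939442309/900990 ≈ -1042.7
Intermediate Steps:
-1*(-191)/3834 + ((-240 + 1191)*(J + 1413))/(-2820) = -1*(-191)/3834 + ((-240 + 1191)*(1679 + 1413))/(-2820) = 191*(1/3834) + (951*3092)*(-1/2820) = 191/3834 + 2940492*(-1/2820) = 191/3834 - 245041/235 = -939442309/900990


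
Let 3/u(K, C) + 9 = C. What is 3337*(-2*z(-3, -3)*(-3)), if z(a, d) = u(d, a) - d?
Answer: 110121/2 ≈ 55061.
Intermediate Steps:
u(K, C) = 3/(-9 + C)
z(a, d) = -d + 3/(-9 + a) (z(a, d) = 3/(-9 + a) - d = -d + 3/(-9 + a))
3337*(-2*z(-3, -3)*(-3)) = 3337*(-2*(3 - 1*(-3)*(-9 - 3))/(-9 - 3)*(-3)) = 3337*(-2*(3 - 1*(-3)*(-12))/(-12)*(-3)) = 3337*(-(-1)*(3 - 36)/6*(-3)) = 3337*(-(-1)*(-33)/6*(-3)) = 3337*(-2*11/4*(-3)) = 3337*(-11/2*(-3)) = 3337*(33/2) = 110121/2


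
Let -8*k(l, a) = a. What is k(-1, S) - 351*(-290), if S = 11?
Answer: 814309/8 ≈ 1.0179e+5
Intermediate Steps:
k(l, a) = -a/8
k(-1, S) - 351*(-290) = -⅛*11 - 351*(-290) = -11/8 + 101790 = 814309/8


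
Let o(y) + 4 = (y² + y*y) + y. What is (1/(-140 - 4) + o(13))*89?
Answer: 4447063/144 ≈ 30882.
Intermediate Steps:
o(y) = -4 + y + 2*y² (o(y) = -4 + ((y² + y*y) + y) = -4 + ((y² + y²) + y) = -4 + (2*y² + y) = -4 + (y + 2*y²) = -4 + y + 2*y²)
(1/(-140 - 4) + o(13))*89 = (1/(-140 - 4) + (-4 + 13 + 2*13²))*89 = (1/(-144) + (-4 + 13 + 2*169))*89 = (-1/144 + (-4 + 13 + 338))*89 = (-1/144 + 347)*89 = (49967/144)*89 = 4447063/144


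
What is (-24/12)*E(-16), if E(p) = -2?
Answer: 4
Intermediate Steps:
(-24/12)*E(-16) = -24/12*(-2) = -24*1/12*(-2) = -2*(-2) = 4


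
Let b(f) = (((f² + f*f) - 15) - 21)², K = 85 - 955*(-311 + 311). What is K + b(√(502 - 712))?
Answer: 208021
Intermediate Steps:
K = 85 (K = 85 - 955*0 = 85 + 0 = 85)
b(f) = (-36 + 2*f²)² (b(f) = (((f² + f²) - 15) - 21)² = ((2*f² - 15) - 21)² = ((-15 + 2*f²) - 21)² = (-36 + 2*f²)²)
K + b(√(502 - 712)) = 85 + 4*(-18 + (√(502 - 712))²)² = 85 + 4*(-18 + (√(-210))²)² = 85 + 4*(-18 + (I*√210)²)² = 85 + 4*(-18 - 210)² = 85 + 4*(-228)² = 85 + 4*51984 = 85 + 207936 = 208021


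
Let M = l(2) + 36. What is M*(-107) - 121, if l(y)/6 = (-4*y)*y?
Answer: 6299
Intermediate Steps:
l(y) = -24*y² (l(y) = 6*((-4*y)*y) = 6*(-4*y²) = -24*y²)
M = -60 (M = -24*2² + 36 = -24*4 + 36 = -96 + 36 = -60)
M*(-107) - 121 = -60*(-107) - 121 = 6420 - 121 = 6299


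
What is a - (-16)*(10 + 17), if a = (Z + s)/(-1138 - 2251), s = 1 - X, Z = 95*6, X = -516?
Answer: 1462961/3389 ≈ 431.68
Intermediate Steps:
Z = 570
s = 517 (s = 1 - 1*(-516) = 1 + 516 = 517)
a = -1087/3389 (a = (570 + 517)/(-1138 - 2251) = 1087/(-3389) = 1087*(-1/3389) = -1087/3389 ≈ -0.32074)
a - (-16)*(10 + 17) = -1087/3389 - (-16)*(10 + 17) = -1087/3389 - (-16)*27 = -1087/3389 - 1*(-432) = -1087/3389 + 432 = 1462961/3389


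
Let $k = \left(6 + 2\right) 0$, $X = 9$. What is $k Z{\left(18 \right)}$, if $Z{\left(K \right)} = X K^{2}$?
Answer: $0$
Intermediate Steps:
$Z{\left(K \right)} = 9 K^{2}$
$k = 0$ ($k = 8 \cdot 0 = 0$)
$k Z{\left(18 \right)} = 0 \cdot 9 \cdot 18^{2} = 0 \cdot 9 \cdot 324 = 0 \cdot 2916 = 0$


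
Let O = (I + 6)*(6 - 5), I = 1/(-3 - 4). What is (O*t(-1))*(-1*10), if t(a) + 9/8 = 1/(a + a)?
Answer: 2665/28 ≈ 95.179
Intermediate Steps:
I = -⅐ (I = 1/(-7) = -⅐ ≈ -0.14286)
t(a) = -9/8 + 1/(2*a) (t(a) = -9/8 + 1/(a + a) = -9/8 + 1/(2*a))
O = 41/7 (O = (-⅐ + 6)*(6 - 5) = (41/7)*1 = 41/7 ≈ 5.8571)
(O*t(-1))*(-1*10) = (41*((⅛)*(4 - 9*(-1))/(-1))/7)*(-1*10) = (41*((⅛)*(-1)*(4 + 9))/7)*(-10) = (41*((⅛)*(-1)*13)/7)*(-10) = ((41/7)*(-13/8))*(-10) = -533/56*(-10) = 2665/28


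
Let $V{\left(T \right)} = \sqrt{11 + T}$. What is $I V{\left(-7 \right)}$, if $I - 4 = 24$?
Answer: $56$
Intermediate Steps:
$I = 28$ ($I = 4 + 24 = 28$)
$I V{\left(-7 \right)} = 28 \sqrt{11 - 7} = 28 \sqrt{4} = 28 \cdot 2 = 56$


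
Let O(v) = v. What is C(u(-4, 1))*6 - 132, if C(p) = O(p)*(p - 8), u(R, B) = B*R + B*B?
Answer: 66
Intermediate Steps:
u(R, B) = B² + B*R (u(R, B) = B*R + B² = B² + B*R)
C(p) = p*(-8 + p) (C(p) = p*(p - 8) = p*(-8 + p))
C(u(-4, 1))*6 - 132 = ((1*(1 - 4))*(-8 + 1*(1 - 4)))*6 - 132 = ((1*(-3))*(-8 + 1*(-3)))*6 - 132 = -3*(-8 - 3)*6 - 132 = -3*(-11)*6 - 132 = 33*6 - 132 = 198 - 132 = 66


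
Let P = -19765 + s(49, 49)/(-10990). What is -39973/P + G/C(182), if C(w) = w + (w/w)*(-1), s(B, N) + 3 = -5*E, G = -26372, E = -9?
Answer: -403495940711/2808310568 ≈ -143.68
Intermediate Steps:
s(B, N) = 42 (s(B, N) = -3 - 5*(-9) = -3 + 45 = 42)
C(w) = -1 + w (C(w) = w + 1*(-1) = w - 1 = -1 + w)
P = -15515528/785 (P = -19765 + 42/(-10990) = -19765 + 42*(-1/10990) = -19765 - 3/785 = -15515528/785 ≈ -19765.)
-39973/P + G/C(182) = -39973/(-15515528/785) - 26372/(-1 + 182) = -39973*(-785/15515528) - 26372/181 = 31378805/15515528 - 26372*1/181 = 31378805/15515528 - 26372/181 = -403495940711/2808310568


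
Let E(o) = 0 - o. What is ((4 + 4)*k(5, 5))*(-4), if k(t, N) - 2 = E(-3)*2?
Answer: -256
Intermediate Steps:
E(o) = -o
k(t, N) = 8 (k(t, N) = 2 - 1*(-3)*2 = 2 + 3*2 = 2 + 6 = 8)
((4 + 4)*k(5, 5))*(-4) = ((4 + 4)*8)*(-4) = (8*8)*(-4) = 64*(-4) = -256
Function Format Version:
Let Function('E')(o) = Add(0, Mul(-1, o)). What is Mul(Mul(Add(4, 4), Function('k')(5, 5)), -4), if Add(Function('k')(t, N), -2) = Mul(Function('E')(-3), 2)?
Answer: -256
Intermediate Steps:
Function('E')(o) = Mul(-1, o)
Function('k')(t, N) = 8 (Function('k')(t, N) = Add(2, Mul(Mul(-1, -3), 2)) = Add(2, Mul(3, 2)) = Add(2, 6) = 8)
Mul(Mul(Add(4, 4), Function('k')(5, 5)), -4) = Mul(Mul(Add(4, 4), 8), -4) = Mul(Mul(8, 8), -4) = Mul(64, -4) = -256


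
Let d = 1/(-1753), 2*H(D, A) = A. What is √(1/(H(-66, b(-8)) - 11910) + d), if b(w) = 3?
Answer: I*√1140768064923/41751201 ≈ 0.025582*I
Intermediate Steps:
H(D, A) = A/2
d = -1/1753 ≈ -0.00057045
√(1/(H(-66, b(-8)) - 11910) + d) = √(1/((½)*3 - 11910) - 1/1753) = √(1/(3/2 - 11910) - 1/1753) = √(1/(-23817/2) - 1/1753) = √(-2/23817 - 1/1753) = √(-27323/41751201) = I*√1140768064923/41751201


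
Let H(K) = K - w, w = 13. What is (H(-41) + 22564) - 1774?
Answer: 20736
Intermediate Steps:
H(K) = -13 + K (H(K) = K - 1*13 = K - 13 = -13 + K)
(H(-41) + 22564) - 1774 = ((-13 - 41) + 22564) - 1774 = (-54 + 22564) - 1774 = 22510 - 1774 = 20736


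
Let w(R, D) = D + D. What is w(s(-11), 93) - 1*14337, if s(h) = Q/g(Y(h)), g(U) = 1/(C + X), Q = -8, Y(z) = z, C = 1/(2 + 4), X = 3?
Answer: -14151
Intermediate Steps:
C = 1/6 ≈ 0.16667
g(U) = 6/19 (g(U) = 1/(1/6 + 3) = 1/(19/6) = 6/19)
s(h) = -76/3 (s(h) = -8/6/19 = -8*19/6 = -76/3)
w(R, D) = 2*D
w(s(-11), 93) - 1*14337 = 2*93 - 1*14337 = 186 - 14337 = -14151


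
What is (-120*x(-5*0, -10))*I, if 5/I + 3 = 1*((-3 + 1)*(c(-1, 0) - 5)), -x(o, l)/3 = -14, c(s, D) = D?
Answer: -3600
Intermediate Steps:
x(o, l) = 42 (x(o, l) = -3*(-14) = 42)
I = 5/7 (I = 5/(-3 + 1*((-3 + 1)*(0 - 5))) = 5/(-3 + 1*(-2*(-5))) = 5/(-3 + 1*10) = 5/(-3 + 10) = 5/7 ≈ 0.71429)
(-120*x(-5*0, -10))*I = -120*42*(5/7) = -5040*5/7 = -3600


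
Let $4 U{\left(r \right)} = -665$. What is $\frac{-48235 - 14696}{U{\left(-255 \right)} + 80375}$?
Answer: $- \frac{83908}{106945} \approx -0.78459$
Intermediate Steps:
$U{\left(r \right)} = - \frac{665}{4}$ ($U{\left(r \right)} = \frac{1}{4} \left(-665\right) = - \frac{665}{4}$)
$\frac{-48235 - 14696}{U{\left(-255 \right)} + 80375} = \frac{-48235 - 14696}{- \frac{665}{4} + 80375} = \frac{-48235 - 14696}{\frac{320835}{4}} = \left(-62931\right) \frac{4}{320835} = - \frac{83908}{106945}$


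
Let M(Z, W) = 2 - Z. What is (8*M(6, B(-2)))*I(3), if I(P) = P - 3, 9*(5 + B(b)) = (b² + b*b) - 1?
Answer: 0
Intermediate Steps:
B(b) = -46/9 + 2*b²/9 (B(b) = -5 + ((b² + b*b) - 1)/9 = -5 + ((b² + b²) - 1)/9 = -5 + (2*b² - 1)/9 = -5 + (-1 + 2*b²)/9 = -5 + (-⅑ + 2*b²/9) = -46/9 + 2*b²/9)
I(P) = -3 + P
(8*M(6, B(-2)))*I(3) = (8*(2 - 1*6))*(-3 + 3) = (8*(2 - 6))*0 = (8*(-4))*0 = -32*0 = 0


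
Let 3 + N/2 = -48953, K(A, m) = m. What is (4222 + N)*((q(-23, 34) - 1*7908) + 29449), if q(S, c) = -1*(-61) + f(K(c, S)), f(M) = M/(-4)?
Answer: -4048860195/2 ≈ -2.0244e+9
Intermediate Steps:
f(M) = -M/4 (f(M) = M*(-¼) = -M/4)
q(S, c) = 61 - S/4 (q(S, c) = -1*(-61) - S/4 = 61 - S/4)
N = -97912 (N = -6 + 2*(-48953) = -6 - 97906 = -97912)
(4222 + N)*((q(-23, 34) - 1*7908) + 29449) = (4222 - 97912)*(((61 - ¼*(-23)) - 1*7908) + 29449) = -93690*(((61 + 23/4) - 7908) + 29449) = -93690*((267/4 - 7908) + 29449) = -93690*(-31365/4 + 29449) = -93690*86431/4 = -4048860195/2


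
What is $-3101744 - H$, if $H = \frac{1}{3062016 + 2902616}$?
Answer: $- \frac{18500761518209}{5964632} \approx -3.1017 \cdot 10^{6}$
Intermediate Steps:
$H = \frac{1}{5964632} \approx 1.6765 \cdot 10^{-7}$
$-3101744 - H = -3101744 - \frac{1}{5964632} = - \frac{18500761518209}{5964632}$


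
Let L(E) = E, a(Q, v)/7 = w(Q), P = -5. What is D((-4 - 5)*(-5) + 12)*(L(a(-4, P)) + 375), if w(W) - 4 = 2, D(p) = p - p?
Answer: 0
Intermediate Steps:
D(p) = 0
w(W) = 6 (w(W) = 4 + 2 = 6)
a(Q, v) = 42 (a(Q, v) = 7*6 = 42)
D((-4 - 5)*(-5) + 12)*(L(a(-4, P)) + 375) = 0*(42 + 375) = 0*417 = 0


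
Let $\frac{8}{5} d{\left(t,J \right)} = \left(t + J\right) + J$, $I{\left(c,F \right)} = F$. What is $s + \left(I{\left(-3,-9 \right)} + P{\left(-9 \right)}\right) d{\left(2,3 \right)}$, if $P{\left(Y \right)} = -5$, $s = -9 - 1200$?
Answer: $-1279$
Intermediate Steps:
$d{\left(t,J \right)} = \frac{5 J}{4} + \frac{5 t}{8}$ ($d{\left(t,J \right)} = \frac{5 \left(\left(t + J\right) + J\right)}{8} = \frac{5 \left(\left(J + t\right) + J\right)}{8} = \frac{5 \left(t + 2 J\right)}{8} = \frac{5 J}{4} + \frac{5 t}{8}$)
$s = -1209$ ($s = -9 - 1200 = -1209$)
$s + \left(I{\left(-3,-9 \right)} + P{\left(-9 \right)}\right) d{\left(2,3 \right)} = -1209 + \left(-9 - 5\right) \left(\frac{5}{4} \cdot 3 + \frac{5}{8} \cdot 2\right) = -1209 - 14 \left(\frac{15}{4} + \frac{5}{4}\right) = -1209 - 70 = -1279$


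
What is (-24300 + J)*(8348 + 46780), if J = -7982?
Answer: -1779642096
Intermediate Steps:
(-24300 + J)*(8348 + 46780) = (-24300 - 7982)*(8348 + 46780) = -32282*55128 = -1779642096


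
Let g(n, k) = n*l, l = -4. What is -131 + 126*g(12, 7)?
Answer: -6179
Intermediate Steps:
g(n, k) = -4*n (g(n, k) = n*(-4) = -4*n)
-131 + 126*g(12, 7) = -131 + 126*(-4*12) = -131 + 126*(-48) = -131 - 6048 = -6179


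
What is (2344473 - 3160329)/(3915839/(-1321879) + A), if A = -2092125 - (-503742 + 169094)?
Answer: 539231456712/1161587927561 ≈ 0.46422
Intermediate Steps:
A = -1757477 (A = -2092125 - 1*(-334648) = -2092125 + 334648 = -1757477)
(2344473 - 3160329)/(3915839/(-1321879) + A) = (2344473 - 3160329)/(3915839/(-1321879) - 1757477) = -815856/(3915839*(-1/1321879) - 1757477) = -815856/(-3915839/1321879 - 1757477) = -815856/(-2323175855122/1321879) = -815856*(-1321879/2323175855122) = 539231456712/1161587927561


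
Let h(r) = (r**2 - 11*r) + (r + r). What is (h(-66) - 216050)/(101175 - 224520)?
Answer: 42220/24669 ≈ 1.7115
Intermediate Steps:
h(r) = r**2 - 9*r (h(r) = (r**2 - 11*r) + 2*r = r**2 - 9*r)
(h(-66) - 216050)/(101175 - 224520) = (-66*(-9 - 66) - 216050)/(101175 - 224520) = (-66*(-75) - 216050)/(-123345) = (4950 - 216050)*(-1/123345) = -211100*(-1/123345) = 42220/24669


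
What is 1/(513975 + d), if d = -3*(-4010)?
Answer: 1/526005 ≈ 1.9011e-6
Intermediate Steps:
d = 12030
1/(513975 + d) = 1/(513975 + 12030) = 1/526005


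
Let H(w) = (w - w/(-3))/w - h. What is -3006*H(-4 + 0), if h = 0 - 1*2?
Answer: -10020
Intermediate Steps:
h = -2 (h = 0 - 2 = -2)
H(w) = 10/3 (H(w) = (w - w/(-3))/w - 1*(-2) = (w - w*(-1)/3)/w + 2 = (w - (-1)*w/3)/w + 2 = (w + w/3)/w + 2 = (4*w/3)/w + 2 = 4/3 + 2 = 10/3)
-3006*H(-4 + 0) = -3006*10/3 = -1*10020 = -10020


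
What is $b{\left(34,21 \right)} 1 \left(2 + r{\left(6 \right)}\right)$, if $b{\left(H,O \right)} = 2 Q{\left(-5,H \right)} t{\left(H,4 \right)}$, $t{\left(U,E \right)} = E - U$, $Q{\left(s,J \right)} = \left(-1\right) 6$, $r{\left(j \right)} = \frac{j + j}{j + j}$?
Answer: $1080$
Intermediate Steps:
$r{\left(j \right)} = 1$ ($r{\left(j \right)} = \frac{2 j}{2 j} = 2 j \frac{1}{2 j} = 1$)
$Q{\left(s,J \right)} = -6$
$b{\left(H,O \right)} = -48 + 12 H$ ($b{\left(H,O \right)} = 2 \left(-6\right) \left(4 - H\right) = - 12 \left(4 - H\right) = -48 + 12 H$)
$b{\left(34,21 \right)} 1 \left(2 + r{\left(6 \right)}\right) = \left(-48 + 12 \cdot 34\right) 1 \left(2 + 1\right) = \left(-48 + 408\right) 1 \cdot 3 = 360 \cdot 3 = 1080$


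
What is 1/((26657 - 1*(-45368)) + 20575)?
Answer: 1/92600 ≈ 1.0799e-5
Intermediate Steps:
1/((26657 - 1*(-45368)) + 20575) = 1/((26657 + 45368) + 20575) = 1/(72025 + 20575) = 1/92600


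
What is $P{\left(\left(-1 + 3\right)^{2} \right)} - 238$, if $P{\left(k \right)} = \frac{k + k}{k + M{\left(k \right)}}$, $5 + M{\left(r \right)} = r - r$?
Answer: $-246$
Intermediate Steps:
$M{\left(r \right)} = -5$ ($M{\left(r \right)} = -5 + \left(r - r\right) = -5 + 0 = -5$)
$P{\left(k \right)} = \frac{2 k}{-5 + k}$ ($P{\left(k \right)} = \frac{k + k}{k - 5} = \frac{2 k}{-5 + k}$)
$P{\left(\left(-1 + 3\right)^{2} \right)} - 238 = \frac{2 \left(-1 + 3\right)^{2}}{-5 + \left(-1 + 3\right)^{2}} - 238 = \frac{2 \cdot 2^{2}}{-5 + 2^{2}} - 238 = 2 \cdot 4 \frac{1}{-5 + 4} - 238 = 2 \cdot 4 \frac{1}{-1} - 238 = 2 \cdot 4 \left(-1\right) - 238 = -8 - 238 = -246$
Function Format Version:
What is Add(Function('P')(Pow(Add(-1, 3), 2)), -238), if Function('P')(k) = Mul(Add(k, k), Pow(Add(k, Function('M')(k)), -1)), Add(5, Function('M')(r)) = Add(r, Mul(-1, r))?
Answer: -246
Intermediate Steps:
Function('M')(r) = -5 (Function('M')(r) = Add(-5, Add(r, Mul(-1, r))) = Add(-5, 0) = -5)
Function('P')(k) = Mul(2, k, Pow(Add(-5, k), -1)) (Function('P')(k) = Mul(Add(k, k), Pow(Add(k, -5), -1)) = Mul(Mul(2, k), Pow(Add(-5, k), -1)) = Mul(2, k, Pow(Add(-5, k), -1)))
Add(Function('P')(Pow(Add(-1, 3), 2)), -238) = Add(Mul(2, Pow(Add(-1, 3), 2), Pow(Add(-5, Pow(Add(-1, 3), 2)), -1)), -238) = Add(Mul(2, Pow(2, 2), Pow(Add(-5, Pow(2, 2)), -1)), -238) = Add(Mul(2, 4, Pow(Add(-5, 4), -1)), -238) = Add(Mul(2, 4, Pow(-1, -1)), -238) = Add(Mul(2, 4, -1), -238) = Add(-8, -238) = -246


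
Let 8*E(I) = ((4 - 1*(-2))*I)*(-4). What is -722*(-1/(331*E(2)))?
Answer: -361/993 ≈ -0.36354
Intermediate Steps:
E(I) = -3*I (E(I) = (((4 - 1*(-2))*I)*(-4))/8 = (((4 + 2)*I)*(-4))/8 = ((6*I)*(-4))/8 = (-24*I)/8 = -3*I)
-722*(-1/(331*E(2))) = -722/((-(-993)*2)) = -722/((-331*(-6))) = -722/1986 = -722*1/1986 = -361/993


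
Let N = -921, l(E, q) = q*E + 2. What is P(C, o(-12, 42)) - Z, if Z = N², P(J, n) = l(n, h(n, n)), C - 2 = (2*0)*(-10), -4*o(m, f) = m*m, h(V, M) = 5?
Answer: -848419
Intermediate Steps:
o(m, f) = -m²/4 (o(m, f) = -m*m/4 = -m²/4)
l(E, q) = 2 + E*q (l(E, q) = E*q + 2 = 2 + E*q)
C = 2 (C = 2 + (2*0)*(-10) = 2 + 0*(-10) = 2 + 0 = 2)
P(J, n) = 2 + 5*n (P(J, n) = 2 + n*5 = 2 + 5*n)
Z = 848241 (Z = (-921)² = 848241)
P(C, o(-12, 42)) - Z = (2 + 5*(-¼*(-12)²)) - 1*848241 = (2 + 5*(-¼*144)) - 848241 = (2 + 5*(-36)) - 848241 = (2 - 180) - 848241 = -178 - 848241 = -848419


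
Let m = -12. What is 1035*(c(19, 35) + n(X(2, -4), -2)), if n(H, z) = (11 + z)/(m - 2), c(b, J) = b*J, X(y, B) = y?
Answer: 9626535/14 ≈ 6.8761e+5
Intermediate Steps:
c(b, J) = J*b
n(H, z) = -11/14 - z/14 (n(H, z) = (11 + z)/(-12 - 2) = (11 + z)/(-14) = (11 + z)*(-1/14) = -11/14 - z/14)
1035*(c(19, 35) + n(X(2, -4), -2)) = 1035*(35*19 + (-11/14 - 1/14*(-2))) = 1035*(665 + (-11/14 + 1/7)) = 1035*(665 - 9/14) = 1035*(9301/14) = 9626535/14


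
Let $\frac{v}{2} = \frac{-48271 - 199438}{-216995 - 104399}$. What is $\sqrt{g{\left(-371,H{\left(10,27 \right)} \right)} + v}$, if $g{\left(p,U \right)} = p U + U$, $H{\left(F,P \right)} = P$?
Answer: $\frac{i \sqrt{257937216738737}}{160697} \approx 99.942 i$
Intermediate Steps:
$g{\left(p,U \right)} = U + U p$ ($g{\left(p,U \right)} = U p + U = U + U p$)
$v = \frac{247709}{160697}$ ($v = 2 \frac{-48271 - 199438}{-216995 - 104399} = 2 \left(- \frac{247709}{-321394}\right) = 2 \left(\left(-247709\right) \left(- \frac{1}{321394}\right)\right) = 2 \cdot \frac{247709}{321394} = \frac{247709}{160697} \approx 1.5415$)
$\sqrt{g{\left(-371,H{\left(10,27 \right)} \right)} + v} = \sqrt{27 \left(1 - 371\right) + \frac{247709}{160697}} = \sqrt{27 \left(-370\right) + \frac{247709}{160697}} = \sqrt{-9990 + \frac{247709}{160697}} = \sqrt{- \frac{1605115321}{160697}} = \frac{i \sqrt{257937216738737}}{160697}$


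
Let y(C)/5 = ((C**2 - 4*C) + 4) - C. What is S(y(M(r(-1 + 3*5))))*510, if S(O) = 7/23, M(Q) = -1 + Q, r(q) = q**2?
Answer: 3570/23 ≈ 155.22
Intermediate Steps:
y(C) = 20 - 25*C + 5*C**2 (y(C) = 5*(((C**2 - 4*C) + 4) - C) = 5*((4 + C**2 - 4*C) - C) = 5*(4 + C**2 - 5*C) = 20 - 25*C + 5*C**2)
S(O) = 7/23 (S(O) = 7*(1/23) = 7/23)
S(y(M(r(-1 + 3*5))))*510 = (7/23)*510 = 3570/23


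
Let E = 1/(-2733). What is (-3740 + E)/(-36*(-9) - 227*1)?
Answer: -10221421/265101 ≈ -38.557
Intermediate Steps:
E = -1/2733 ≈ -0.00036590
(-3740 + E)/(-36*(-9) - 227*1) = (-3740 - 1/2733)/(-36*(-9) - 227*1) = -10221421/(2733*(324 - 227)) = -10221421/2733/97 = -10221421/2733*1/97 = -10221421/265101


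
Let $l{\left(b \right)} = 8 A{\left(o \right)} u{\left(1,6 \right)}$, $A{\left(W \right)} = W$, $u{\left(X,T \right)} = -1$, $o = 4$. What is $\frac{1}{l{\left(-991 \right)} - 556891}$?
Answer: $- \frac{1}{556923} \approx -1.7956 \cdot 10^{-6}$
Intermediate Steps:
$l{\left(b \right)} = -32$ ($l{\left(b \right)} = 8 \cdot 4 \left(-1\right) = 32 \left(-1\right) = -32$)
$\frac{1}{l{\left(-991 \right)} - 556891} = \frac{1}{-32 - 556891} = \frac{1}{-556923} = - \frac{1}{556923}$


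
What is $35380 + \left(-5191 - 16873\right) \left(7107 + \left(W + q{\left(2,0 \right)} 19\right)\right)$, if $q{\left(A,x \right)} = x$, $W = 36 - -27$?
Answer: $-158163500$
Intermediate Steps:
$W = 63$ ($W = 36 + 27 = 63$)
$35380 + \left(-5191 - 16873\right) \left(7107 + \left(W + q{\left(2,0 \right)} 19\right)\right) = 35380 + \left(-5191 - 16873\right) \left(7107 + \left(63 + 0 \cdot 19\right)\right) = 35380 - 22064 \left(7107 + \left(63 + 0\right)\right) = 35380 - 22064 \left(7107 + 63\right) = 35380 - 158198880 = -158163500$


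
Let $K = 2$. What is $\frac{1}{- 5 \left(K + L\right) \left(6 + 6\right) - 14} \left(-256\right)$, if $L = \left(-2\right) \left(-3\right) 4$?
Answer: $\frac{128}{787} \approx 0.16264$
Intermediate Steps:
$L = 24$ ($L = 6 \cdot 4 = 24$)
$\frac{1}{- 5 \left(K + L\right) \left(6 + 6\right) - 14} \left(-256\right) = \frac{1}{- 5 \left(2 + 24\right) \left(6 + 6\right) - 14} \left(-256\right) = \frac{1}{- 5 \cdot 26 \cdot 12 - 14} \left(-256\right) = \frac{1}{\left(-5\right) 312 - 14} \left(-256\right) = \frac{1}{-1560 - 14} \left(-256\right) = \frac{1}{-1574} \left(-256\right) = \left(- \frac{1}{1574}\right) \left(-256\right) = \frac{128}{787}$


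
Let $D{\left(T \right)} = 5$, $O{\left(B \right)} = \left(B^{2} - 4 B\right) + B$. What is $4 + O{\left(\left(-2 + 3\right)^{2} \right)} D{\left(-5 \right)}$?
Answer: $-6$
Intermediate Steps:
$O{\left(B \right)} = B^{2} - 3 B$
$4 + O{\left(\left(-2 + 3\right)^{2} \right)} D{\left(-5 \right)} = 4 + \left(-2 + 3\right)^{2} \left(-3 + \left(-2 + 3\right)^{2}\right) 5 = 4 + 1^{2} \left(-3 + 1^{2}\right) 5 = 4 + 1 \left(-3 + 1\right) 5 = 4 + 1 \left(-2\right) 5 = 4 - 10 = -6$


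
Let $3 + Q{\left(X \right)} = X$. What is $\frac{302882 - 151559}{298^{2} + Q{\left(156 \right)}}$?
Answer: $\frac{151323}{88957} \approx 1.7011$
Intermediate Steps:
$Q{\left(X \right)} = -3 + X$
$\frac{302882 - 151559}{298^{2} + Q{\left(156 \right)}} = \frac{302882 - 151559}{298^{2} + \left(-3 + 156\right)} = \frac{151323}{88804 + 153} = \frac{151323}{88957}$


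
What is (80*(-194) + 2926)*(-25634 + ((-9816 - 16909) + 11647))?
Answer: 512726928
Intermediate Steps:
(80*(-194) + 2926)*(-25634 + ((-9816 - 16909) + 11647)) = (-15520 + 2926)*(-25634 + (-26725 + 11647)) = -12594*(-25634 - 15078) = -12594*(-40712) = 512726928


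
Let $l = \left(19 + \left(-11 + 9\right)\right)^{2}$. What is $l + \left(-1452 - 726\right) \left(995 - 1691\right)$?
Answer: $1516177$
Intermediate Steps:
$l = 289$ ($l = \left(19 - 2\right)^{2} = 17^{2} = 289$)
$l + \left(-1452 - 726\right) \left(995 - 1691\right) = 289 + \left(-1452 - 726\right) \left(995 - 1691\right) = 289 - -1515888 = 289 + 1515888 = 1516177$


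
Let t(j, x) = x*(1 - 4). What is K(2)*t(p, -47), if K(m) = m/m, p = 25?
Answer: 141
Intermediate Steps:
K(m) = 1
t(j, x) = -3*x (t(j, x) = x*(-3) = -3*x)
K(2)*t(p, -47) = 1*(-3*(-47)) = 1*141 = 141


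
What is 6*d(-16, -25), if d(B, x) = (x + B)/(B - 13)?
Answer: 246/29 ≈ 8.4828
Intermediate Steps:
d(B, x) = (B + x)/(-13 + B)
6*d(-16, -25) = 6*((-16 - 25)/(-13 - 16)) = 6*(-41/(-29)) = 6*(-1/29*(-41)) = 6*(41/29) = 246/29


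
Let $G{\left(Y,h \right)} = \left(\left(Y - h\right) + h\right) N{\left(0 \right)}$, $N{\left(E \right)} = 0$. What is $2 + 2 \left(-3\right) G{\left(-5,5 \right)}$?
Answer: $2$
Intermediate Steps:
$G{\left(Y,h \right)} = 0$ ($G{\left(Y,h \right)} = \left(\left(Y - h\right) + h\right) 0 = Y 0 = 0$)
$2 + 2 \left(-3\right) G{\left(-5,5 \right)} = 2 + 2 \left(-3\right) 0 = 2 - 0 = 2 + 0 = 2$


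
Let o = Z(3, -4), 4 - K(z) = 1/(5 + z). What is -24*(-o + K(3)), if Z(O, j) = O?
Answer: -21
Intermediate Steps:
K(z) = 4 - 1/(5 + z)
o = 3
-24*(-o + K(3)) = -24*(-1*3 + (19 + 4*3)/(5 + 3)) = -24*(-3 + (19 + 12)/8) = -24*(-3 + (⅛)*31) = -24*(-3 + 31/8) = -24*7/8 = -21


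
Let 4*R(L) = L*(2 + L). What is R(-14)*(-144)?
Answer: -6048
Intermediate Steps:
R(L) = L*(2 + L)/4 (R(L) = (L*(2 + L))/4 = L*(2 + L)/4)
R(-14)*(-144) = ((¼)*(-14)*(2 - 14))*(-144) = ((¼)*(-14)*(-12))*(-144) = 42*(-144) = -6048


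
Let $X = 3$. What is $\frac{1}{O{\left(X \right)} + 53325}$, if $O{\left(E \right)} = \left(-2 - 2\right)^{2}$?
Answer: $\frac{1}{53341} \approx 1.8747 \cdot 10^{-5}$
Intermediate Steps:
$O{\left(E \right)} = 16$ ($O{\left(E \right)} = \left(-4\right)^{2} = 16$)
$\frac{1}{O{\left(X \right)} + 53325} = \frac{1}{16 + 53325} = \frac{1}{53341}$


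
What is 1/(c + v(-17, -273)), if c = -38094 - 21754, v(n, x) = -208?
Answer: -1/60056 ≈ -1.6651e-5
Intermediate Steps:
c = -59848
1/(c + v(-17, -273)) = 1/(-59848 - 208) = 1/(-60056) = -1/60056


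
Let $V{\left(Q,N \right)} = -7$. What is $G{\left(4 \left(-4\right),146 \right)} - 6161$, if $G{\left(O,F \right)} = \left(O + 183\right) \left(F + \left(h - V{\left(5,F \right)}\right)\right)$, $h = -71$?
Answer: $7533$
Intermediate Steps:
$G{\left(O,F \right)} = \left(-64 + F\right) \left(183 + O\right)$ ($G{\left(O,F \right)} = \left(O + 183\right) \left(F - 64\right) = \left(183 + O\right) \left(F + \left(-71 + 7\right)\right) = \left(183 + O\right) \left(F - 64\right) = \left(183 + O\right) \left(-64 + F\right) = \left(-64 + F\right) \left(183 + O\right)$)
$G{\left(4 \left(-4\right),146 \right)} - 6161 = \left(-11712 - 64 \cdot 4 \left(-4\right) + 183 \cdot 146 + 146 \cdot 4 \left(-4\right)\right) - 6161 = \left(-11712 - -1024 + 26718 + 146 \left(-16\right)\right) - 6161 = \left(-11712 + 1024 + 26718 - 2336\right) - 6161 = 13694 - 6161 = 7533$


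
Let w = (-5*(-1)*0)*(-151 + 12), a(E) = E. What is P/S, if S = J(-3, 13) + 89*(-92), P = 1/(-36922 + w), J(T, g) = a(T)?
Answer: 1/302428102 ≈ 3.3066e-9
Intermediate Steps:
J(T, g) = T
w = 0 (w = (5*0)*(-139) = 0*(-139) = 0)
P = -1/36922 (P = 1/(-36922 + 0) = 1/(-36922) = -1/36922 ≈ -2.7084e-5)
S = -8191 (S = -3 + 89*(-92) = -3 - 8188 = -8191)
P/S = -1/36922/(-8191) = -1/36922*(-1/8191) = 1/302428102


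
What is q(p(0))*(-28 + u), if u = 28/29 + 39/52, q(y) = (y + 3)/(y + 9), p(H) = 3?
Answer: -3049/232 ≈ -13.142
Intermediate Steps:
q(y) = (3 + y)/(9 + y)
u = 199/116 (u = 28*(1/29) + 39*(1/52) = 28/29 + ¾ = 199/116 ≈ 1.7155)
q(p(0))*(-28 + u) = ((3 + 3)/(9 + 3))*(-28 + 199/116) = (6/12)*(-3049/116) = ((1/12)*6)*(-3049/116) = (½)*(-3049/116) = -3049/232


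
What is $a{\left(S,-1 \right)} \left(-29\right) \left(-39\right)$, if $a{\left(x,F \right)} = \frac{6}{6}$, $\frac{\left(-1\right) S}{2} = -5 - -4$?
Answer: $1131$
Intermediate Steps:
$S = 2$ ($S = - 2 \left(-5 - -4\right) = - 2 \left(-5 + 4\right) = \left(-2\right) \left(-1\right) = 2$)
$a{\left(x,F \right)} = 1$ ($a{\left(x,F \right)} = 6 \cdot \frac{1}{6} = 1$)
$a{\left(S,-1 \right)} \left(-29\right) \left(-39\right) = 1 \left(-29\right) \left(-39\right) = \left(-29\right) \left(-39\right) = 1131$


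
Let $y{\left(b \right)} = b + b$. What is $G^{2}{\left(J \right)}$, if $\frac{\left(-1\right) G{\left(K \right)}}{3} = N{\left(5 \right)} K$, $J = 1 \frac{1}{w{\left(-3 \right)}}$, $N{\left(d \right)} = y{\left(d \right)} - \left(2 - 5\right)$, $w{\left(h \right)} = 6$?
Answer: $\frac{169}{4} \approx 42.25$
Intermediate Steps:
$y{\left(b \right)} = 2 b$
$N{\left(d \right)} = 3 + 2 d$ ($N{\left(d \right)} = 2 d - \left(2 - 5\right) = 2 d - -3 = 2 d + 3 = 3 + 2 d$)
$J = \frac{1}{6}$ ($J = 1 \cdot \frac{1}{6} = \frac{1}{6} \approx 0.16667$)
$G{\left(K \right)} = - 39 K$ ($G{\left(K \right)} = - 3 \left(3 + 2 \cdot 5\right) K = - 3 \left(3 + 10\right) K = - 3 \cdot 13 K = - 39 K$)
$G^{2}{\left(J \right)} = \left(\left(-39\right) \frac{1}{6}\right)^{2} = \left(- \frac{13}{2}\right)^{2} = \frac{169}{4}$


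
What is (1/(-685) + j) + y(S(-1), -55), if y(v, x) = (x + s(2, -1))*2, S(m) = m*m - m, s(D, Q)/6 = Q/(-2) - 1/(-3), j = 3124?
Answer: 2071439/685 ≈ 3024.0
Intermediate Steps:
s(D, Q) = 2 - 3*Q (s(D, Q) = 6*(Q/(-2) - 1/(-3)) = 6*(Q*(-½) - 1*(-⅓)) = 6*(-Q/2 + ⅓) = 6*(⅓ - Q/2) = 2 - 3*Q)
S(m) = m² - m
y(v, x) = 10 + 2*x (y(v, x) = (x + (2 - 3*(-1)))*2 = (x + (2 + 3))*2 = (x + 5)*2 = (5 + x)*2 = 10 + 2*x)
(1/(-685) + j) + y(S(-1), -55) = (1/(-685) + 3124) + (10 + 2*(-55)) = (-1/685 + 3124) + (10 - 110) = 2139939/685 - 100 = 2071439/685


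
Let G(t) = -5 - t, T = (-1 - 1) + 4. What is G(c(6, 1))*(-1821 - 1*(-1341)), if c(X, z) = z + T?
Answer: 3840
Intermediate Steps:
T = 2 (T = -2 + 4 = 2)
c(X, z) = 2 + z (c(X, z) = z + 2 = 2 + z)
G(c(6, 1))*(-1821 - 1*(-1341)) = (-5 - (2 + 1))*(-1821 - 1*(-1341)) = (-5 - 1*3)*(-1821 + 1341) = (-5 - 3)*(-480) = -8*(-480) = 3840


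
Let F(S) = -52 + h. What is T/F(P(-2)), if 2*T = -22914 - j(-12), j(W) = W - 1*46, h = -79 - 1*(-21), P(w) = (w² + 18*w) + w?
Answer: 5714/55 ≈ 103.89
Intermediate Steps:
P(w) = w² + 19*w
h = -58 (h = -79 + 21 = -58)
j(W) = -46 + W (j(W) = W - 46 = -46 + W)
T = -11428 (T = (-22914 - (-46 - 12))/2 = (-22914 - 1*(-58))/2 = (-22914 + 58)/2 = (½)*(-22856) = -11428)
F(S) = -110 (F(S) = -52 - 58 = -110)
T/F(P(-2)) = -11428/(-110) = -11428*(-1/110) = 5714/55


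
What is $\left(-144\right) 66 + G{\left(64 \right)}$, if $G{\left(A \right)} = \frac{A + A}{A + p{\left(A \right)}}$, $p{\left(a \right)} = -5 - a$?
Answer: $- \frac{47648}{5} \approx -9529.6$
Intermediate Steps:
$G{\left(A \right)} = - \frac{2 A}{5}$ ($G{\left(A \right)} = \frac{A + A}{A - \left(5 + A\right)} = \frac{2 A}{-5} = 2 A \left(- \frac{1}{5}\right) = - \frac{2 A}{5}$)
$\left(-144\right) 66 + G{\left(64 \right)} = \left(-144\right) 66 - \frac{128}{5} = -9504 - \frac{128}{5} = - \frac{47648}{5}$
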